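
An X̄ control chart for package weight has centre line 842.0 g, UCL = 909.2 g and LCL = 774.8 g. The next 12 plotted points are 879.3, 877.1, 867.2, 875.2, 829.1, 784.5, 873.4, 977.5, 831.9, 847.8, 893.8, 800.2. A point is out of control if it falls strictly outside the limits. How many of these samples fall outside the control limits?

Compare each point to [774.8, 909.2]: sample 8 = 977.5 > UCL.

1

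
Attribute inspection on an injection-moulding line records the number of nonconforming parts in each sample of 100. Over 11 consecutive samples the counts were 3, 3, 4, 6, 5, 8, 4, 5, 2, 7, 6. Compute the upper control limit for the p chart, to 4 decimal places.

0.1124

p̄ = Σdᵢ / (k·n) = 53 / (11 × 100) = 0.04818
UCL = p̄ + 3·√(p̄(1−p̄)/n) = 0.04818 + 3 × √(0.04818×0.95182/100) = 0.04818 + 3 × 0.02142 = 0.11243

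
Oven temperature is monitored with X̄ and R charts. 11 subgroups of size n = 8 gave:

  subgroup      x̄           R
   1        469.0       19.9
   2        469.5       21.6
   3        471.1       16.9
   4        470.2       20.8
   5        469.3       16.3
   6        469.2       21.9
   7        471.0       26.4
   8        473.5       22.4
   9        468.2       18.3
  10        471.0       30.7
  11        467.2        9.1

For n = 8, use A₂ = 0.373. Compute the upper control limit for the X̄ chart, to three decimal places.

X̄̄ = (469.0 + 469.5 + 471.1 + 470.2 + 469.3 + 469.2 + 471.0 + 473.5 + 468.2 + 471.0 + 467.2) / 11 = 5169.2000 / 11 = 469.9273
R̄ = (19.9 + 21.6 + 16.9 + 20.8 + 16.3 + 21.9 + 26.4 + 22.4 + 18.3 + 30.7 + 9.1) / 11 = 224.3000 / 11 = 20.3909
UCL = X̄̄ + A₂·R̄ = 469.9273 + 0.373 × 20.3909 = 477.5331

477.533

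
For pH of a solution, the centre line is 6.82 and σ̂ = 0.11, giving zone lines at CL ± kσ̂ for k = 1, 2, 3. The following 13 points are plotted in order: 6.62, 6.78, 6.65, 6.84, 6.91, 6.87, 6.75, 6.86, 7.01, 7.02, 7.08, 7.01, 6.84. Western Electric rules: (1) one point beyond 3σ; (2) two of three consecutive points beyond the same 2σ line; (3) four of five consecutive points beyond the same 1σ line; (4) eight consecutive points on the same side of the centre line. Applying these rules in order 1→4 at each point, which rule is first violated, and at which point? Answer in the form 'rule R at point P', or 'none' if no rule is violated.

rule 3 at point 12

Zone of each point (C = within 1σ̂, B = 1σ̂–2σ̂, A = 2σ̂–3σ̂, * = beyond 3σ̂; sign = side of CL): 1:-B, 2:-C, 3:-B, 4:+C, 5:+C, 6:+C, 7:-C, 8:+C, 9:+B, 10:+B, 11:+A, 12:+B, 13:+C
Rule 3 (four of five consecutive points beyond the same 1σ limit) is satisfied at point 12.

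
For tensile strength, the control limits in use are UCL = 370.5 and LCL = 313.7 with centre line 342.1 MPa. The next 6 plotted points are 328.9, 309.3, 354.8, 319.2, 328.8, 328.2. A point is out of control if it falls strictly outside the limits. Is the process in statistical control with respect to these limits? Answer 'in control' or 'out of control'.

Compare each point to [313.7, 370.5]: sample 2 = 309.3 < LCL.

out of control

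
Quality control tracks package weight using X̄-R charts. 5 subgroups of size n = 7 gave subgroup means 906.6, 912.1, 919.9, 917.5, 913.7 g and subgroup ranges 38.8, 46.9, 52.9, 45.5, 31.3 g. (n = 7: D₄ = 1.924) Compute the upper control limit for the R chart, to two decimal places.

82.89

R̄ = (38.8 + 46.9 + 52.9 + 45.5 + 31.3) / 5 = 215.4000 / 5 = 43.0800
UCL_R = D₄·R̄ = 1.924 × 43.0800 = 82.8859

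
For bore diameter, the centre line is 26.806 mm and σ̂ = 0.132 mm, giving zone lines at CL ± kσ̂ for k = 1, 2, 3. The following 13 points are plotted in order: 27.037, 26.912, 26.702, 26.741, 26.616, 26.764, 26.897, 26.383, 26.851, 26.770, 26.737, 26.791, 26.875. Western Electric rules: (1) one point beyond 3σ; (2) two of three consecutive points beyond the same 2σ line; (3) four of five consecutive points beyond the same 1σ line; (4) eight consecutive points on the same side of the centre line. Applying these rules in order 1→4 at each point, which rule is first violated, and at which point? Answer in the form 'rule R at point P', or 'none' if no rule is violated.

rule 1 at point 8

Zone of each point (C = within 1σ̂, B = 1σ̂–2σ̂, A = 2σ̂–3σ̂, * = beyond 3σ̂; sign = side of CL): 1:+B, 2:+C, 3:-C, 4:-C, 5:-B, 6:-C, 7:+C, 8:-*, 9:+C, 10:-C, 11:-C, 12:-C, 13:+C
Rule 1 (one point beyond the 3σ limits) is satisfied at point 8.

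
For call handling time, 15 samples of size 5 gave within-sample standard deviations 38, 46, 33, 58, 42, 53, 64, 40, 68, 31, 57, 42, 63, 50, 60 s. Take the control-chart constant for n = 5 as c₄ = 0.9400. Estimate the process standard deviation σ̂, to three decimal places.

s̄ = (38 + 46 + 33 + 58 + 42 + 53 + 64 + 40 + 68 + 31 + 57 + 42 + 63 + 50 + 60) / 15 = 49.6667
σ̂ = s̄ / c₄ = 49.6667 / 0.9400 = 52.8369

52.837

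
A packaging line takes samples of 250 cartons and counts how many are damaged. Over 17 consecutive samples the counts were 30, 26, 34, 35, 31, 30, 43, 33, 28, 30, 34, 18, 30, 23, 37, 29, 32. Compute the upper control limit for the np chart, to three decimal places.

46.347

p̄ = Σdᵢ / (k·n) = 523 / (17 × 250) = 0.12306
UCL = np̄ + 3·√(np̄(1−p̄)) = 30.7647 + 3 × √(30.7647×0.87694) = 30.7647 + 3 × 5.1941 = 46.3471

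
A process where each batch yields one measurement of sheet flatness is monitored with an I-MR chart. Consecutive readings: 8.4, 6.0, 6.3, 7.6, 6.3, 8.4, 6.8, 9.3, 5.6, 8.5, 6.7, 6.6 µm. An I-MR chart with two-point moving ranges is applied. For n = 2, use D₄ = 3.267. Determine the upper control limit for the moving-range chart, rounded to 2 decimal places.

5.94

Moving ranges: 2.4, 0.3, 1.3, 1.3, 2.1, 1.6, 2.5, 3.7, 2.9, 1.8, 0.1; M̄R̄ = 20.0000 / 11 = 1.8182
UCL_MR = D₄·M̄R̄ = 3.267 × 1.8182 = 5.9400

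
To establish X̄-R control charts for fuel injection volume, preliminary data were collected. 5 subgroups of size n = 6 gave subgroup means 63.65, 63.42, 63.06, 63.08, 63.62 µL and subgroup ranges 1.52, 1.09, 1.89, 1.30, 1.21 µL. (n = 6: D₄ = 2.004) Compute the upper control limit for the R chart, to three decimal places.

R̄ = (1.52 + 1.09 + 1.89 + 1.30 + 1.21) / 5 = 7.0100 / 5 = 1.4020
UCL_R = D₄·R̄ = 2.004 × 1.4020 = 2.8096

2.810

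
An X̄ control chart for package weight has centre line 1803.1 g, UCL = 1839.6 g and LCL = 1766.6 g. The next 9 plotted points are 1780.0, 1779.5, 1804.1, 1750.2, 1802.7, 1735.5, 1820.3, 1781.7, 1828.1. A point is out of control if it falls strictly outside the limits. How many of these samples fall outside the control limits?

2

Compare each point to [1766.6, 1839.6]: sample 4 = 1750.2 < LCL; sample 6 = 1735.5 < LCL.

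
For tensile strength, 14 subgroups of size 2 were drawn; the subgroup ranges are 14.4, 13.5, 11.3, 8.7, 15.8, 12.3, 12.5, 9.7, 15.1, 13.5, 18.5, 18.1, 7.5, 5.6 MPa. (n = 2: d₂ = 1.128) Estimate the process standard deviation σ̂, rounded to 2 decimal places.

R̄ = (14.4 + 13.5 + 11.3 + 8.7 + 15.8 + 12.3 + 12.5 + 9.7 + 15.1 + 13.5 + 18.5 + 18.1 + 7.5 + 5.6) / 14 = 12.6071
σ̂ = R̄ / d₂ = 12.6071 / 1.128 = 11.1765

11.18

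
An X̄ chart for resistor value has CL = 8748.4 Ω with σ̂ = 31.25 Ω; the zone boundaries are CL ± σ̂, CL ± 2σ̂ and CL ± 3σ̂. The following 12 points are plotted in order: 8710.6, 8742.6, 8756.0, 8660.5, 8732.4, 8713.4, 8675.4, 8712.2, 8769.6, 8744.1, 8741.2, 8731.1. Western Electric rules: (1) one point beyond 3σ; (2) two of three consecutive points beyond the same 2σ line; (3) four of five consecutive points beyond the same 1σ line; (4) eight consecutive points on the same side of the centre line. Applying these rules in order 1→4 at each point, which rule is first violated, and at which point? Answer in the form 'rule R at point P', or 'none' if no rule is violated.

Zone of each point (C = within 1σ̂, B = 1σ̂–2σ̂, A = 2σ̂–3σ̂, * = beyond 3σ̂; sign = side of CL): 1:-B, 2:-C, 3:+C, 4:-A, 5:-C, 6:-B, 7:-A, 8:-B, 9:+C, 10:-C, 11:-C, 12:-C
Rule 3 (four of five consecutive points beyond the same 1σ limit) is satisfied at point 8.

rule 3 at point 8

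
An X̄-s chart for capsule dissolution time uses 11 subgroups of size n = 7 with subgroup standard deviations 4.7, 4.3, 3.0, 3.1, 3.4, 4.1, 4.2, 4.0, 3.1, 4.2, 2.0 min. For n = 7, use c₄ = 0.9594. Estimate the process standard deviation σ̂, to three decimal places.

s̄ = (4.7 + 4.3 + 3.0 + 3.1 + 3.4 + 4.1 + 4.2 + 4.0 + 3.1 + 4.2 + 2.0) / 11 = 3.6455
σ̂ = s̄ / c₄ = 3.6455 / 0.9594 = 3.7997

3.800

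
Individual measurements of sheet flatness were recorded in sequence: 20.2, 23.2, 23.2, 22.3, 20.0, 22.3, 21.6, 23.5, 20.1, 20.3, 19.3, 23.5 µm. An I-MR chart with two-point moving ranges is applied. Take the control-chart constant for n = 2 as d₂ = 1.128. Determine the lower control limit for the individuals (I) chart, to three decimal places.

X̄ = (20.2 + 23.2 + 23.2 + 22.3 + 20.0 + 22.3 + 21.6 + 23.5 + 20.1 + 20.3 + 19.3 + 23.5) / 12 = 21.6250
Moving ranges: 3.0, 0.0, 0.9, 2.3, 2.3, 0.7, 1.9, 3.4, 0.2, 1.0, 4.2; M̄R̄ = 19.9000 / 11 = 1.8091
LCL = X̄ − 3·M̄R̄/d₂ = 21.6250 − 3 × 1.8091 / 1.128 = 16.8136

16.814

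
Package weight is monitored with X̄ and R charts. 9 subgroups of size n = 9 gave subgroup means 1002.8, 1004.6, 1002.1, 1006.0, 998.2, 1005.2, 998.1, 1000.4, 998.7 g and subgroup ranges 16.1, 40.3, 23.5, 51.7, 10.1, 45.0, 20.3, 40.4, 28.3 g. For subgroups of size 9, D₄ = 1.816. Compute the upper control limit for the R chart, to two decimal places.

R̄ = (16.1 + 40.3 + 23.5 + 51.7 + 10.1 + 45.0 + 20.3 + 40.4 + 28.3) / 9 = 275.7000 / 9 = 30.6333
UCL_R = D₄·R̄ = 1.816 × 30.6333 = 55.6301

55.63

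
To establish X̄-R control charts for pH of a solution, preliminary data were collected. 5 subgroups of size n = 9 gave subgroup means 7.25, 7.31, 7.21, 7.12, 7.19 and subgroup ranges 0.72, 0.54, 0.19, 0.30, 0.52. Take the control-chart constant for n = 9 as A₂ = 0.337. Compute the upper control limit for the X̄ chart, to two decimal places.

X̄̄ = (7.25 + 7.31 + 7.21 + 7.12 + 7.19) / 5 = 36.0800 / 5 = 7.2160
R̄ = (0.72 + 0.54 + 0.19 + 0.30 + 0.52) / 5 = 2.2700 / 5 = 0.4540
UCL = X̄̄ + A₂·R̄ = 7.2160 + 0.337 × 0.4540 = 7.3690

7.37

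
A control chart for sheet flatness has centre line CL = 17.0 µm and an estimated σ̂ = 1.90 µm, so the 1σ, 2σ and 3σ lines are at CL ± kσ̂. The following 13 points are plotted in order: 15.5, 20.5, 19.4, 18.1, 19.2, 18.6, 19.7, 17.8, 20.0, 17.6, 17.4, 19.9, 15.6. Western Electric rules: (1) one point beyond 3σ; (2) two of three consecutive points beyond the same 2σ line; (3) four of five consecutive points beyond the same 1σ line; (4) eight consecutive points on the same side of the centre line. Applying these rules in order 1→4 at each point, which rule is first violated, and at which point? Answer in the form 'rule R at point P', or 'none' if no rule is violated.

Zone of each point (C = within 1σ̂, B = 1σ̂–2σ̂, A = 2σ̂–3σ̂, * = beyond 3σ̂; sign = side of CL): 1:-C, 2:+B, 3:+B, 4:+C, 5:+B, 6:+C, 7:+B, 8:+C, 9:+B, 10:+C, 11:+C, 12:+B, 13:-C
Rule 4 (eight consecutive points on the same side of the centre line) is satisfied at point 9.

rule 4 at point 9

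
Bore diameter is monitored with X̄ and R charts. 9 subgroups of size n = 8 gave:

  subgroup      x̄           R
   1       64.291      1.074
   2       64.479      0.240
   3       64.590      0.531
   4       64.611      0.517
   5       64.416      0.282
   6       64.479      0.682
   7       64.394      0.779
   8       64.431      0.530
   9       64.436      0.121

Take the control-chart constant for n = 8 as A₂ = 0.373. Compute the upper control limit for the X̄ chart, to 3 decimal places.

X̄̄ = (64.291 + 64.479 + 64.590 + 64.611 + 64.416 + 64.479 + 64.394 + 64.431 + 64.436) / 9 = 580.1270 / 9 = 64.4586
R̄ = (1.074 + 0.240 + 0.531 + 0.517 + 0.282 + 0.682 + 0.779 + 0.530 + 0.121) / 9 = 4.7560 / 9 = 0.5284
UCL = X̄̄ + A₂·R̄ = 64.4586 + 0.373 × 0.5284 = 64.6557

64.656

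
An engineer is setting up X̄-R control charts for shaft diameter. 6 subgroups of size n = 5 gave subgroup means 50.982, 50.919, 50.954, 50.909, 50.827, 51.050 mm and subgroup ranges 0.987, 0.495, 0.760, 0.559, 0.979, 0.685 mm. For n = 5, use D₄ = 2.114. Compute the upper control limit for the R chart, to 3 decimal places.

R̄ = (0.987 + 0.495 + 0.760 + 0.559 + 0.979 + 0.685) / 6 = 4.4650 / 6 = 0.7442
UCL_R = D₄·R̄ = 2.114 × 0.7442 = 1.5732

1.573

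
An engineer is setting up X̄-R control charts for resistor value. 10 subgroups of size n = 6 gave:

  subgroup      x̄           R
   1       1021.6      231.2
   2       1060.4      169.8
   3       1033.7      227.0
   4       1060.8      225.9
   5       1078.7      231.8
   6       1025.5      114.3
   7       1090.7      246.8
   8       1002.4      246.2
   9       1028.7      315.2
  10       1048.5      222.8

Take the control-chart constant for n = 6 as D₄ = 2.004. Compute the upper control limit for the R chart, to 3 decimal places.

R̄ = (231.2 + 169.8 + 227.0 + 225.9 + 231.8 + 114.3 + 246.8 + 246.2 + 315.2 + 222.8) / 10 = 2231.0000 / 10 = 223.1000
UCL_R = D₄·R̄ = 2.004 × 223.1000 = 447.0924

447.092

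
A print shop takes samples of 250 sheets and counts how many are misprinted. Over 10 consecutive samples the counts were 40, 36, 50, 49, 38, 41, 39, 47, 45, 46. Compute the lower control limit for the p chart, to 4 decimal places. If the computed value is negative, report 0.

0.1007

p̄ = Σdᵢ / (k·n) = 431 / (10 × 250) = 0.17240
LCL = p̄ − 3·√(p̄(1−p̄)/n) = 0.17240 − 3 × 0.02389 = 0.10073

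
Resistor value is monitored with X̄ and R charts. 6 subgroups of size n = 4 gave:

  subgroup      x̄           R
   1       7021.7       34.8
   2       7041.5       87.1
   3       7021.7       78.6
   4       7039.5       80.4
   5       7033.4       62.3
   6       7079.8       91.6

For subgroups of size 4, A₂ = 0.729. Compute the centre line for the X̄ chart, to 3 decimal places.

X̄̄ = (7021.7 + 7041.5 + 7021.7 + 7039.5 + 7033.4 + 7079.8) / 6 = 42237.6000 / 6 = 7039.6000
CL = X̄̄ = 7039.6000

7039.600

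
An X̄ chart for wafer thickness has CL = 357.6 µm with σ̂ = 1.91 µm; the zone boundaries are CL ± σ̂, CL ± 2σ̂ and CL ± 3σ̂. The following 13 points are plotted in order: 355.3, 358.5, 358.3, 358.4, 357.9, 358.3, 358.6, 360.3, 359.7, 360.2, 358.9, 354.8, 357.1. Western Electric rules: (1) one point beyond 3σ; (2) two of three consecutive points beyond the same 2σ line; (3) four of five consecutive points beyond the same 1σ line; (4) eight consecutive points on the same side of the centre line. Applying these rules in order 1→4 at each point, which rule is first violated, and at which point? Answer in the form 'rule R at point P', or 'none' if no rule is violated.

Zone of each point (C = within 1σ̂, B = 1σ̂–2σ̂, A = 2σ̂–3σ̂, * = beyond 3σ̂; sign = side of CL): 1:-B, 2:+C, 3:+C, 4:+C, 5:+C, 6:+C, 7:+C, 8:+B, 9:+B, 10:+B, 11:+C, 12:-B, 13:-C
Rule 4 (eight consecutive points on the same side of the centre line) is satisfied at point 9.

rule 4 at point 9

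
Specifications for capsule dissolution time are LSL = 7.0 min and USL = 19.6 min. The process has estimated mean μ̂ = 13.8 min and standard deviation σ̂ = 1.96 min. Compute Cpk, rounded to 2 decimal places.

Cpu = (USL − μ̂) / (3σ̂) = (19.6 − 13.8) / (3 × 1.96) = 0.9864; Cpl = (μ̂ − LSL) / (3σ̂) = (13.8 − 7.0) / (3 × 1.96) = 1.1565; Cpk = min(Cpu, Cpl) = 0.9864

0.99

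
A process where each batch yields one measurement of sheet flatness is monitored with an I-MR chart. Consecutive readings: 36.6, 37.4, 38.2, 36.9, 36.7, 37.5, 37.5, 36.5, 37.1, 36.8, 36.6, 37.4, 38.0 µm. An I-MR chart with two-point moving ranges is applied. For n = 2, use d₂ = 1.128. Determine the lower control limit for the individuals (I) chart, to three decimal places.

X̄ = (36.6 + 37.4 + 38.2 + 36.9 + 36.7 + 37.5 + 37.5 + 36.5 + 37.1 + 36.8 + 36.6 + 37.4 + 38.0) / 13 = 37.1692
Moving ranges: 0.8, 0.8, 1.3, 0.2, 0.8, 0.0, 1.0, 0.6, 0.3, 0.2, 0.8, 0.6; M̄R̄ = 7.4000 / 12 = 0.6167
LCL = X̄ − 3·M̄R̄/d₂ = 37.1692 − 3 × 0.6167 / 1.128 = 35.5292

35.529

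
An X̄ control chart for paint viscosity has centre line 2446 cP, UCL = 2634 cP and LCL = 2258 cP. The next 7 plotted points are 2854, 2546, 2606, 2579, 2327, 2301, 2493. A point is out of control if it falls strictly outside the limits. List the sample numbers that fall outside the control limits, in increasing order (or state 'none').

1

Compare each point to [2258, 2634]: sample 1 = 2854 > UCL.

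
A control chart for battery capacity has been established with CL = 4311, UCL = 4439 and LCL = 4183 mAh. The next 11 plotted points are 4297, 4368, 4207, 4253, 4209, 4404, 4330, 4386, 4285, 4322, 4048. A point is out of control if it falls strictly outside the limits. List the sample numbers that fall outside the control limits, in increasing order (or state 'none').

11

Compare each point to [4183, 4439]: sample 11 = 4048 < LCL.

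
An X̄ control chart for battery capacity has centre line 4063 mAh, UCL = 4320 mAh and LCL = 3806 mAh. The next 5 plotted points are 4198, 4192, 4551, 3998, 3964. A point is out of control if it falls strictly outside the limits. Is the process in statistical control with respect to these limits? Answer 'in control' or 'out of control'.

out of control

Compare each point to [3806, 4320]: sample 3 = 4551 > UCL.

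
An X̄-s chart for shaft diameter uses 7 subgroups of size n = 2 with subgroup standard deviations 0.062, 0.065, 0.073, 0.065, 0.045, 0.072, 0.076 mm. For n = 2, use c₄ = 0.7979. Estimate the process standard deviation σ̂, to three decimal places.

0.082

s̄ = (0.062 + 0.065 + 0.073 + 0.065 + 0.045 + 0.072 + 0.076) / 7 = 0.0654
σ̂ = s̄ / c₄ = 0.0654 / 0.7979 = 0.0820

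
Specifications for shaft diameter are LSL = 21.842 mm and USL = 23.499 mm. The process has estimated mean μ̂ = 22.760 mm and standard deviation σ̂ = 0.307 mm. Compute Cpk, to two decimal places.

Cpu = (USL − μ̂) / (3σ̂) = (23.499 − 22.760) / (3 × 0.307) = 0.8024; Cpl = (μ̂ − LSL) / (3σ̂) = (22.760 − 21.842) / (3 × 0.307) = 0.9967; Cpk = min(Cpu, Cpl) = 0.8024

0.80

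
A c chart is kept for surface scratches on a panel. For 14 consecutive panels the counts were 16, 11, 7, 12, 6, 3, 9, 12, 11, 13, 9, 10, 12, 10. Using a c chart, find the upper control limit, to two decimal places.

c̄ = (16 + 11 + 7 + 12 + 6 + 3 + 9 + 12 + 11 + 13 + 9 + 10 + 12 + 10) / 14 = 141 / 14 = 10.0714
UCL = c̄ + 3√c̄ = 10.0714 + 3 × √10.0714 = 10.0714 + 3 × 3.1736 = 19.5921

19.59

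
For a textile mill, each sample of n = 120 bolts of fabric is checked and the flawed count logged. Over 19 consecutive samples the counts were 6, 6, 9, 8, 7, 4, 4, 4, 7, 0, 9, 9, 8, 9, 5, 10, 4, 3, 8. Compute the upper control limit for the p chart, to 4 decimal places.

0.1138

p̄ = Σdᵢ / (k·n) = 120 / (19 × 120) = 0.05263
UCL = p̄ + 3·√(p̄(1−p̄)/n) = 0.05263 + 3 × √(0.05263×0.94737/120) = 0.05263 + 3 × 0.02038 = 0.11378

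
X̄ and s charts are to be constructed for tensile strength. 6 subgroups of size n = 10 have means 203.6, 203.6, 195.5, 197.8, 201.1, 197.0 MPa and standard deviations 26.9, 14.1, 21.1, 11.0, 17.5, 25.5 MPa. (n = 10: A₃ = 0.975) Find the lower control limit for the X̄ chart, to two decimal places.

180.90

X̄̄ = (203.6 + 203.6 + 195.5 + 197.8 + 201.1 + 197.0) / 6 = 199.7667
s̄ = (26.9 + 14.1 + 21.1 + 11.0 + 17.5 + 25.5) / 6 = 19.3500
LCL = X̄̄ − A₃·s̄ = 199.7667 − 0.975 × 19.3500 = 180.9004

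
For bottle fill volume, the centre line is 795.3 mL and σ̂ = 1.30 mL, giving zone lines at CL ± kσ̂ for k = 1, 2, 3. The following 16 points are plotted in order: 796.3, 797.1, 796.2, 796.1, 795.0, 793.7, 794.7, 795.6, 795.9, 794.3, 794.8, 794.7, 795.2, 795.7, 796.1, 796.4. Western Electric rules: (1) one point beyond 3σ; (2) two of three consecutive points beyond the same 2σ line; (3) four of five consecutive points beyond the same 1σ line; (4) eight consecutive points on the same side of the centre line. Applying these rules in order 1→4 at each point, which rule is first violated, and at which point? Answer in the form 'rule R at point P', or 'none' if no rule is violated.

none

Zone of each point (C = within 1σ̂, B = 1σ̂–2σ̂, A = 2σ̂–3σ̂, * = beyond 3σ̂; sign = side of CL): 1:+C, 2:+B, 3:+C, 4:+C, 5:-C, 6:-B, 7:-C, 8:+C, 9:+C, 10:-C, 11:-C, 12:-C, 13:-C, 14:+C, 15:+C, 16:+C
No rule fires across all 16 points.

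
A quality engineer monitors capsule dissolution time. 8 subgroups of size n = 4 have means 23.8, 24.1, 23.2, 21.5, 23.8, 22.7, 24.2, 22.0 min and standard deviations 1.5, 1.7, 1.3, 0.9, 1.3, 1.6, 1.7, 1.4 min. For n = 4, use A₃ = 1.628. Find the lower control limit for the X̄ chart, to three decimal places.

X̄̄ = (23.8 + 24.1 + 23.2 + 21.5 + 23.8 + 22.7 + 24.2 + 22.0) / 8 = 23.1625
s̄ = (1.5 + 1.7 + 1.3 + 0.9 + 1.3 + 1.6 + 1.7 + 1.4) / 8 = 1.4250
LCL = X̄̄ − A₃·s̄ = 23.1625 − 1.628 × 1.4250 = 20.8426

20.843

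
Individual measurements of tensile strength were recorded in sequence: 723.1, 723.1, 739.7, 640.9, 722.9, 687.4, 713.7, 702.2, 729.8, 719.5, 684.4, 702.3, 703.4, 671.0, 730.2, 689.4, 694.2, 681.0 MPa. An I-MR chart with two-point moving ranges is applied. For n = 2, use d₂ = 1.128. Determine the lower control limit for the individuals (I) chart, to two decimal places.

622.96

X̄ = (723.1 + 723.1 + 739.7 + 640.9 + 722.9 + 687.4 + 713.7 + 702.2 + 729.8 + 719.5 + 684.4 + 702.3 + 703.4 + 671.0 + 730.2 + 689.4 + 694.2 + 681.0) / 18 = 703.2333
Moving ranges: 0.0, 16.6, 98.8, 82.0, 35.5, 26.3, 11.5, 27.6, 10.3, 35.1, 17.9, 1.1, 32.4, 59.2, 40.8, 4.8, 13.2; M̄R̄ = 513.1000 / 17 = 30.1824
LCL = X̄ − 3·M̄R̄/d₂ = 703.2333 − 3 × 30.1824 / 1.128 = 622.9611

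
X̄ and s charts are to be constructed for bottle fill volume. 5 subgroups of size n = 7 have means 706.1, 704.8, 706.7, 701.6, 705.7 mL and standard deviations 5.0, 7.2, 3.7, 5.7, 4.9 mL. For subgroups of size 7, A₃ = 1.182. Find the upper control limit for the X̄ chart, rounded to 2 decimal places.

X̄̄ = (706.1 + 704.8 + 706.7 + 701.6 + 705.7) / 5 = 704.9800
s̄ = (5.0 + 7.2 + 3.7 + 5.7 + 4.9) / 5 = 5.3000
UCL = X̄̄ + A₃·s̄ = 704.9800 + 1.182 × 5.3000 = 711.2446

711.24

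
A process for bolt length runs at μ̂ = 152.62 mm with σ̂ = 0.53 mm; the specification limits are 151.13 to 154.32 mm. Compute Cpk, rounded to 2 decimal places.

0.94

Cpu = (USL − μ̂) / (3σ̂) = (154.32 − 152.62) / (3 × 0.53) = 1.0692; Cpl = (μ̂ − LSL) / (3σ̂) = (152.62 − 151.13) / (3 × 0.53) = 0.9371; Cpk = min(Cpu, Cpl) = 0.9371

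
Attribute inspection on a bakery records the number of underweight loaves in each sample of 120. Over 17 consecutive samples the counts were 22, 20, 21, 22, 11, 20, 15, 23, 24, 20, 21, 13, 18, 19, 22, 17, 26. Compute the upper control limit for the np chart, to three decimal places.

31.807

p̄ = Σdᵢ / (k·n) = 334 / (17 × 120) = 0.16373
UCL = np̄ + 3·√(np̄(1−p̄)) = 19.6471 + 3 × √(19.6471×0.83627) = 19.6471 + 3 × 4.0534 = 31.8074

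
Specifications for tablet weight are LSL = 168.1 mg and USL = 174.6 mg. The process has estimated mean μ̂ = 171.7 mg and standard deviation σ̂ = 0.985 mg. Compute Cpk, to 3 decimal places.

0.981

Cpu = (USL − μ̂) / (3σ̂) = (174.6 − 171.7) / (3 × 0.985) = 0.9814; Cpl = (μ̂ − LSL) / (3σ̂) = (171.7 − 168.1) / (3 × 0.985) = 1.2183; Cpk = min(Cpu, Cpl) = 0.9814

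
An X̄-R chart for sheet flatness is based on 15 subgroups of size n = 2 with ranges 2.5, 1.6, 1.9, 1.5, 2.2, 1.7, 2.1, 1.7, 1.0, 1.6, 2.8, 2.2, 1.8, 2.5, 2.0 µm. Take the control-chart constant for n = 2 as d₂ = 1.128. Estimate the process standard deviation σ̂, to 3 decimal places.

R̄ = (2.5 + 1.6 + 1.9 + 1.5 + 2.2 + 1.7 + 2.1 + 1.7 + 1.0 + 1.6 + 2.8 + 2.2 + 1.8 + 2.5 + 2.0) / 15 = 1.9400
σ̂ = R̄ / d₂ = 1.9400 / 1.128 = 1.7199

1.720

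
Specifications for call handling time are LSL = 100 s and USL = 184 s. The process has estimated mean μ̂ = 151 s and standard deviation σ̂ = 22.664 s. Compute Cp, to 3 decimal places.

Cp = (USL − LSL) / (6σ̂) = (184 − 100) / (6 × 22.664) = 84.0000 / 135.9840 = 0.6177

0.618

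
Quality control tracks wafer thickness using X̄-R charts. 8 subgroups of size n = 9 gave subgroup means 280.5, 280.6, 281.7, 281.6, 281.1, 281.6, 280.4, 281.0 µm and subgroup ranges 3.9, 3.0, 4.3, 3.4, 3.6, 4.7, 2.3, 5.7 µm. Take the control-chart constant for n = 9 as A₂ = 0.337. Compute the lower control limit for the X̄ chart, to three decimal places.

X̄̄ = (280.5 + 280.6 + 281.7 + 281.6 + 281.1 + 281.6 + 280.4 + 281.0) / 8 = 2248.5000 / 8 = 281.0625
R̄ = (3.9 + 3.0 + 4.3 + 3.4 + 3.6 + 4.7 + 2.3 + 5.7) / 8 = 30.9000 / 8 = 3.8625
LCL = X̄̄ − A₂·R̄ = 281.0625 − 0.337 × 3.8625 = 279.7608

279.761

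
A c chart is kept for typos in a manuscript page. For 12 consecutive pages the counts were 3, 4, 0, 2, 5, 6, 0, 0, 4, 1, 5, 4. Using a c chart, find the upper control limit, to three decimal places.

7.883

c̄ = (3 + 4 + 0 + 2 + 5 + 6 + 0 + 0 + 4 + 1 + 5 + 4) / 12 = 34 / 12 = 2.8333
UCL = c̄ + 3√c̄ = 2.8333 + 3 × √2.8333 = 2.8333 + 3 × 1.6833 = 7.8831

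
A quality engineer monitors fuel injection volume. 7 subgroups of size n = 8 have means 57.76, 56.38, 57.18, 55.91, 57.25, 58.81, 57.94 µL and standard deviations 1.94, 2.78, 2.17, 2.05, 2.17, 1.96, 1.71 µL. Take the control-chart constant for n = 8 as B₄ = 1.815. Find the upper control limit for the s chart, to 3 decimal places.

3.832

s̄ = (1.94 + 2.78 + 2.17 + 2.05 + 2.17 + 1.96 + 1.71) / 7 = 2.1114
UCL_s = B₄·s̄ = 1.815 × 2.1114 = 3.8322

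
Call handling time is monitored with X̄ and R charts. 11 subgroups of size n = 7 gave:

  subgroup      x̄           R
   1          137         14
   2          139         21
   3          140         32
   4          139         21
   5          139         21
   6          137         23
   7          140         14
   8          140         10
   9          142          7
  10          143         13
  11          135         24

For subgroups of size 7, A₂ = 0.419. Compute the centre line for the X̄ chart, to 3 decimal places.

X̄̄ = (137 + 139 + 140 + 139 + 139 + 137 + 140 + 140 + 142 + 143 + 135) / 11 = 1531.0000 / 11 = 139.1818
CL = X̄̄ = 139.1818

139.182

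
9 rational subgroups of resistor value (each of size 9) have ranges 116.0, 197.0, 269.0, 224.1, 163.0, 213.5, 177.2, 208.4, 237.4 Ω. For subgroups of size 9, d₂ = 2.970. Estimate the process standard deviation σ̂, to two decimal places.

67.55

R̄ = (116.0 + 197.0 + 269.0 + 224.1 + 163.0 + 213.5 + 177.2 + 208.4 + 237.4) / 9 = 200.6222
σ̂ = R̄ / d₂ = 200.6222 / 2.970 = 67.5496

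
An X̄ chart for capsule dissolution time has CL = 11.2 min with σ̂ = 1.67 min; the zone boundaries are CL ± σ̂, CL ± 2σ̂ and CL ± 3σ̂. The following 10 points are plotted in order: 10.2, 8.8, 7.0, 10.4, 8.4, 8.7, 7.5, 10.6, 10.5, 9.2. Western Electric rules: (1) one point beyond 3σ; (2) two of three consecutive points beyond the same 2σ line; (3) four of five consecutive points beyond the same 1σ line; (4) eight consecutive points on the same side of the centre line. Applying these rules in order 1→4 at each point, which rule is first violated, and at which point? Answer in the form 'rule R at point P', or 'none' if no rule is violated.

Zone of each point (C = within 1σ̂, B = 1σ̂–2σ̂, A = 2σ̂–3σ̂, * = beyond 3σ̂; sign = side of CL): 1:-C, 2:-B, 3:-A, 4:-C, 5:-B, 6:-B, 7:-A, 8:-C, 9:-C, 10:-B
Rule 3 (four of five consecutive points beyond the same 1σ limit) is satisfied at point 6.

rule 3 at point 6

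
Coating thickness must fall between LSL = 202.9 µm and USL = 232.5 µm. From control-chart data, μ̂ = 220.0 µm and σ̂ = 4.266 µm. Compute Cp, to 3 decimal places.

1.156

Cp = (USL − LSL) / (6σ̂) = (232.5 − 202.9) / (6 × 4.266) = 29.6000 / 25.5960 = 1.1564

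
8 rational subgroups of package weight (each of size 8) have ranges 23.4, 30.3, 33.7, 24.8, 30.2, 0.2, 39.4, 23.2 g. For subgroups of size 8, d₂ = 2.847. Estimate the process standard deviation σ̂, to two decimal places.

R̄ = (23.4 + 30.3 + 33.7 + 24.8 + 30.2 + 0.2 + 39.4 + 23.2) / 8 = 25.6500
σ̂ = R̄ / d₂ = 25.6500 / 2.847 = 9.0095

9.01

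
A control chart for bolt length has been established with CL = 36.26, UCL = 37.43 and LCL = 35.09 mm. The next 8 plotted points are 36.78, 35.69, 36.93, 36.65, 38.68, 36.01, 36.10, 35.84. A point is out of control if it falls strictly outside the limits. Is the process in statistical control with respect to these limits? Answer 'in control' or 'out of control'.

Compare each point to [35.09, 37.43]: sample 5 = 38.68 > UCL.

out of control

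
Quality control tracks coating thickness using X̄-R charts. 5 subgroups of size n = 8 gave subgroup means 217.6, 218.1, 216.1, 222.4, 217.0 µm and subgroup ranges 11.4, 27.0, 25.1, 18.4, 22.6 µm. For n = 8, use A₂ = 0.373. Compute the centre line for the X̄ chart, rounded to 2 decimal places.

218.24

X̄̄ = (217.6 + 218.1 + 216.1 + 222.4 + 217.0) / 5 = 1091.2000 / 5 = 218.2400
CL = X̄̄ = 218.2400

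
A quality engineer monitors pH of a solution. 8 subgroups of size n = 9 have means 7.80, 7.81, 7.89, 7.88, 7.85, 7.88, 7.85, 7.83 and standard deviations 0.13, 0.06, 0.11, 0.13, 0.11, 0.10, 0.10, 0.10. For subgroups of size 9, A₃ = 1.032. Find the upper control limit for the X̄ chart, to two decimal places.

X̄̄ = (7.80 + 7.81 + 7.89 + 7.88 + 7.85 + 7.88 + 7.85 + 7.83) / 8 = 7.8487
s̄ = (0.13 + 0.06 + 0.11 + 0.13 + 0.11 + 0.10 + 0.10 + 0.10) / 8 = 0.1050
UCL = X̄̄ + A₃·s̄ = 7.8487 + 1.032 × 0.1050 = 7.9571

7.96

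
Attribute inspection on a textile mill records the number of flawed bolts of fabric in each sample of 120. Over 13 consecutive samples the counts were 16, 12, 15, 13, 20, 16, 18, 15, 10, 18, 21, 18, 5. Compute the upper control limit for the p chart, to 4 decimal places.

0.2172

p̄ = Σdᵢ / (k·n) = 197 / (13 × 120) = 0.12628
UCL = p̄ + 3·√(p̄(1−p̄)/n) = 0.12628 + 3 × √(0.12628×0.87372/120) = 0.12628 + 3 × 0.03032 = 0.21725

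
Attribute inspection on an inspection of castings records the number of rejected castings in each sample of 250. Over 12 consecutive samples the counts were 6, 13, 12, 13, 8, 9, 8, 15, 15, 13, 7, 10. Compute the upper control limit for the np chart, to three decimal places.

20.372

p̄ = Σdᵢ / (k·n) = 129 / (12 × 250) = 0.04300
UCL = np̄ + 3·√(np̄(1−p̄)) = 10.7500 + 3 × √(10.7500×0.95700) = 10.7500 + 3 × 3.2075 = 20.3724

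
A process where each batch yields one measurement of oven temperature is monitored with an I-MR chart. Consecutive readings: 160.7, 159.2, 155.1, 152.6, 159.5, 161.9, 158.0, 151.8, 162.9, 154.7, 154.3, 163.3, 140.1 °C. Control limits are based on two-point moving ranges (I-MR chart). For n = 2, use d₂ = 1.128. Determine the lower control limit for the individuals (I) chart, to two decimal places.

X̄ = (160.7 + 159.2 + 155.1 + 152.6 + 159.5 + 161.9 + 158.0 + 151.8 + 162.9 + 154.7 + 154.3 + 163.3 + 140.1) / 13 = 156.4692
Moving ranges: 1.5, 4.1, 2.5, 6.9, 2.4, 3.9, 6.2, 11.1, 8.2, 0.4, 9.0, 23.2; M̄R̄ = 79.4000 / 12 = 6.6167
LCL = X̄ − 3·M̄R̄/d₂ = 156.4692 − 3 × 6.6167 / 1.128 = 138.8717

138.87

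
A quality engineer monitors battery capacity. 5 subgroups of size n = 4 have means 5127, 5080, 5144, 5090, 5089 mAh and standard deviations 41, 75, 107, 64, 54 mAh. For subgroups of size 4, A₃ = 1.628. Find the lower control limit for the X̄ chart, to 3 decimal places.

4994.970

X̄̄ = (5127 + 5080 + 5144 + 5090 + 5089) / 5 = 5106.0000
s̄ = (41 + 75 + 107 + 64 + 54) / 5 = 68.2000
LCL = X̄̄ − A₃·s̄ = 5106.0000 − 1.628 × 68.2000 = 4994.9704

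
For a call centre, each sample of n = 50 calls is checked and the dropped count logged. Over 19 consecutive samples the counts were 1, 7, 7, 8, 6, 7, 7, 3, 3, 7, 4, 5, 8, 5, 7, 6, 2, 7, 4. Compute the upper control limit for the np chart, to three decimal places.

p̄ = Σdᵢ / (k·n) = 104 / (19 × 50) = 0.10947
UCL = np̄ + 3·√(np̄(1−p̄)) = 5.4737 + 3 × √(5.4737×0.89053) = 5.4737 + 3 × 2.2078 = 12.0971

12.097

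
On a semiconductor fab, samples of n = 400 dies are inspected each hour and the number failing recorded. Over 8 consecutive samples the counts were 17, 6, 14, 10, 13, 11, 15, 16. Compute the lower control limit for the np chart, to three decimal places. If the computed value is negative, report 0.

p̄ = Σdᵢ / (k·n) = 102 / (8 × 400) = 0.03188
LCL = np̄ − 3·√(np̄(1−p̄)) = 12.7500 − 3 × 3.5133 = 2.2100

2.210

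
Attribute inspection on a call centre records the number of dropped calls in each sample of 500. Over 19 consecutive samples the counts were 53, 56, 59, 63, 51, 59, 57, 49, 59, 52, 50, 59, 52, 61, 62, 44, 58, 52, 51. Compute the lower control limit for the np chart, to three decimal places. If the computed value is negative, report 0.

34.098

p̄ = Σdᵢ / (k·n) = 1047 / (19 × 500) = 0.11021
LCL = np̄ − 3·√(np̄(1−p̄)) = 55.1053 − 3 × 7.0023 = 34.0984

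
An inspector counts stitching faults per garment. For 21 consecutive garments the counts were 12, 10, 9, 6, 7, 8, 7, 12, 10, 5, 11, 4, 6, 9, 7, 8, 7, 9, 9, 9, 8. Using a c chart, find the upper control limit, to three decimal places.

c̄ = (12 + 10 + 9 + 6 + 7 + 8 + 7 + 12 + 10 + 5 + 11 + 4 + 6 + 9 + 7 + 8 + 7 + 9 + 9 + 9 + 8) / 21 = 173 / 21 = 8.2381
UCL = c̄ + 3√c̄ = 8.2381 + 3 × √8.2381 = 8.2381 + 3 × 2.8702 = 16.8487

16.849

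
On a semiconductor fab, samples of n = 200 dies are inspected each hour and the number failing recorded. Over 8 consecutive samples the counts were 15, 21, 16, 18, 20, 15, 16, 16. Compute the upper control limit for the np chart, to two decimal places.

p̄ = Σdᵢ / (k·n) = 137 / (8 × 200) = 0.08563
UCL = np̄ + 3·√(np̄(1−p̄)) = 17.1250 + 3 × √(17.1250×0.91437) = 17.1250 + 3 × 3.9571 = 28.9963

29.00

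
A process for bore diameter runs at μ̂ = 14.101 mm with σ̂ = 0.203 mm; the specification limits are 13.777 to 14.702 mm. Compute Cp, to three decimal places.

Cp = (USL − LSL) / (6σ̂) = (14.702 − 13.777) / (6 × 0.203) = 0.9250 / 1.2180 = 0.7594

0.759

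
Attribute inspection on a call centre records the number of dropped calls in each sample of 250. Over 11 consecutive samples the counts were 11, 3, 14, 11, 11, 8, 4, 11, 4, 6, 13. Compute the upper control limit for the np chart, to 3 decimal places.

17.434

p̄ = Σdᵢ / (k·n) = 96 / (11 × 250) = 0.03491
UCL = np̄ + 3·√(np̄(1−p̄)) = 8.7273 + 3 × √(8.7273×0.96509) = 8.7273 + 3 × 2.9022 = 17.4338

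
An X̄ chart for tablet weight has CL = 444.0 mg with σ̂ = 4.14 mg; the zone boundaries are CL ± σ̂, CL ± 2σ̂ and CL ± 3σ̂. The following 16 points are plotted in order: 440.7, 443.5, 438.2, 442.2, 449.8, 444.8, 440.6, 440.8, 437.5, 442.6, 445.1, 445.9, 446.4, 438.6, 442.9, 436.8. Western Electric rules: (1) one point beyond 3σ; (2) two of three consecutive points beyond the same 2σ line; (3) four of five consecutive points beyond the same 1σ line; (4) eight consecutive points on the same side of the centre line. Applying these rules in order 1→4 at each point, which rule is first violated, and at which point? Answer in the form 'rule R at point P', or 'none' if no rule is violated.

none

Zone of each point (C = within 1σ̂, B = 1σ̂–2σ̂, A = 2σ̂–3σ̂, * = beyond 3σ̂; sign = side of CL): 1:-C, 2:-C, 3:-B, 4:-C, 5:+B, 6:+C, 7:-C, 8:-C, 9:-B, 10:-C, 11:+C, 12:+C, 13:+C, 14:-B, 15:-C, 16:-B
No rule fires across all 16 points.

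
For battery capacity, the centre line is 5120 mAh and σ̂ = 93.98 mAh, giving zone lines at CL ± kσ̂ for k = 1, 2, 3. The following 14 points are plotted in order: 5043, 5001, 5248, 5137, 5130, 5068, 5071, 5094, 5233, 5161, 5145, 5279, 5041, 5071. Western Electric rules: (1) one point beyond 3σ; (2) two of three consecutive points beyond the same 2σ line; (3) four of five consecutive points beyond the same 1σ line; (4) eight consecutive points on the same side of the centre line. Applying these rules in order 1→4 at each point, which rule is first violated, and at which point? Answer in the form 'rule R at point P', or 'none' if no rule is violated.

none

Zone of each point (C = within 1σ̂, B = 1σ̂–2σ̂, A = 2σ̂–3σ̂, * = beyond 3σ̂; sign = side of CL): 1:-C, 2:-B, 3:+B, 4:+C, 5:+C, 6:-C, 7:-C, 8:-C, 9:+B, 10:+C, 11:+C, 12:+B, 13:-C, 14:-C
No rule fires across all 14 points.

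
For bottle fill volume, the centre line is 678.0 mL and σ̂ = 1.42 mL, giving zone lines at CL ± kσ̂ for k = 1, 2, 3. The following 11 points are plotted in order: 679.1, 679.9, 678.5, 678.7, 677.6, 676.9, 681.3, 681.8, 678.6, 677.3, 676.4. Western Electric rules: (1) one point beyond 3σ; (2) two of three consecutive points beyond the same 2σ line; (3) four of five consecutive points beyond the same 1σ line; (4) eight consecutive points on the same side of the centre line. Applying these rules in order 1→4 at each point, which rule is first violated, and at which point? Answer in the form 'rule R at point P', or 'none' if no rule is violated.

rule 2 at point 8

Zone of each point (C = within 1σ̂, B = 1σ̂–2σ̂, A = 2σ̂–3σ̂, * = beyond 3σ̂; sign = side of CL): 1:+C, 2:+B, 3:+C, 4:+C, 5:-C, 6:-C, 7:+A, 8:+A, 9:+C, 10:-C, 11:-B
Rule 2 (two of three consecutive points beyond the same 2σ limit) is satisfied at point 8.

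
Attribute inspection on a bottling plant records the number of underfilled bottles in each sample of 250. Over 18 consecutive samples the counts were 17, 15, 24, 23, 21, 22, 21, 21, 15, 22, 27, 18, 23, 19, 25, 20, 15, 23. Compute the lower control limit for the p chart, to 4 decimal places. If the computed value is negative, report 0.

p̄ = Σdᵢ / (k·n) = 371 / (18 × 250) = 0.08244
LCL = p̄ − 3·√(p̄(1−p̄)/n) = 0.08244 − 3 × 0.01740 = 0.03026

0.0303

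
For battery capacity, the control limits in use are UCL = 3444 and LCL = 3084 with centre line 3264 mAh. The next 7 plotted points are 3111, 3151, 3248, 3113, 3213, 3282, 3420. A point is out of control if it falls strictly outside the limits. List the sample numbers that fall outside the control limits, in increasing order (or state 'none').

none

All 7 points lie within [3084, 3444].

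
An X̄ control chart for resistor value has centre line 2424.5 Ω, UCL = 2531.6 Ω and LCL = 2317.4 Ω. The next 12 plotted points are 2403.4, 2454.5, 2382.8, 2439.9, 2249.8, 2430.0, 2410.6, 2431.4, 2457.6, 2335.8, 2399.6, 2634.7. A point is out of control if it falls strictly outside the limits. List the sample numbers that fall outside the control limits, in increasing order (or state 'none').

Compare each point to [2317.4, 2531.6]: sample 5 = 2249.8 < LCL; sample 12 = 2634.7 > UCL.

5, 12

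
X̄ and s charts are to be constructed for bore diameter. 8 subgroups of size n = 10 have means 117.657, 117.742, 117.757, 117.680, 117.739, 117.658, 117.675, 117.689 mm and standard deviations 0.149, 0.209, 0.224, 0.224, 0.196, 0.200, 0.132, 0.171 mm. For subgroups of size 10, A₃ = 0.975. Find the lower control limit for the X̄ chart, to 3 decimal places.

X̄̄ = (117.657 + 117.742 + 117.757 + 117.680 + 117.739 + 117.658 + 117.675 + 117.689) / 8 = 117.6996
s̄ = (0.149 + 0.209 + 0.224 + 0.224 + 0.196 + 0.200 + 0.132 + 0.171) / 8 = 0.1881
LCL = X̄̄ − A₃·s̄ = 117.6996 − 0.975 × 0.1881 = 117.5162

117.516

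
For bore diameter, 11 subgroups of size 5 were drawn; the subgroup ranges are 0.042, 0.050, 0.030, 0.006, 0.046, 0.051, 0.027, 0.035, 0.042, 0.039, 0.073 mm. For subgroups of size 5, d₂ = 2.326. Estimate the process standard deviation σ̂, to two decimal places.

R̄ = (0.042 + 0.050 + 0.030 + 0.006 + 0.046 + 0.051 + 0.027 + 0.035 + 0.042 + 0.039 + 0.073) / 11 = 0.0401
σ̂ = R̄ / d₂ = 0.0401 / 2.326 = 0.0172

0.02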